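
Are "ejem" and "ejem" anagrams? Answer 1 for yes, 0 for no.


Strings: "ejem", "ejem"
Sorted first:  eejm
Sorted second: eejm
Sorted forms match => anagrams

1


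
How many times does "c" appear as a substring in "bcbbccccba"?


Searching for "c" in "bcbbccccba"
Scanning each position:
  Position 0: "b" => no
  Position 1: "c" => MATCH
  Position 2: "b" => no
  Position 3: "b" => no
  Position 4: "c" => MATCH
  Position 5: "c" => MATCH
  Position 6: "c" => MATCH
  Position 7: "c" => MATCH
  Position 8: "b" => no
  Position 9: "a" => no
Total occurrences: 5

5


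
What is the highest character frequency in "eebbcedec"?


Input: eebbcedec
Character counts:
  'b': 2
  'c': 2
  'd': 1
  'e': 4
Maximum frequency: 4

4


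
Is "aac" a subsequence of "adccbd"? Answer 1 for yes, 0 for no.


Check if "aac" is a subsequence of "adccbd"
Greedy scan:
  Position 0 ('a'): matches sub[0] = 'a'
  Position 1 ('d'): no match needed
  Position 2 ('c'): no match needed
  Position 3 ('c'): no match needed
  Position 4 ('b'): no match needed
  Position 5 ('d'): no match needed
Only matched 1/3 characters => not a subsequence

0


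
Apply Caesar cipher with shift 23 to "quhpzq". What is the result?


Caesar cipher: shift "quhpzq" by 23
  'q' (pos 16) + 23 = pos 13 = 'n'
  'u' (pos 20) + 23 = pos 17 = 'r'
  'h' (pos 7) + 23 = pos 4 = 'e'
  'p' (pos 15) + 23 = pos 12 = 'm'
  'z' (pos 25) + 23 = pos 22 = 'w'
  'q' (pos 16) + 23 = pos 13 = 'n'
Result: nremwn

nremwn


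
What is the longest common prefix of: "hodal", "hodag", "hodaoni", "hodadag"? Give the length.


Words: hodal, hodag, hodaoni, hodadag
  Position 0: all 'h' => match
  Position 1: all 'o' => match
  Position 2: all 'd' => match
  Position 3: all 'a' => match
  Position 4: ('l', 'g', 'o', 'd') => mismatch, stop
LCP = "hoda" (length 4)

4


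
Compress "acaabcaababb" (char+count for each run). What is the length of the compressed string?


Input: acaabcaababb
Runs:
  'a' x 1 => "a1"
  'c' x 1 => "c1"
  'a' x 2 => "a2"
  'b' x 1 => "b1"
  'c' x 1 => "c1"
  'a' x 2 => "a2"
  'b' x 1 => "b1"
  'a' x 1 => "a1"
  'b' x 2 => "b2"
Compressed: "a1c1a2b1c1a2b1a1b2"
Compressed length: 18

18


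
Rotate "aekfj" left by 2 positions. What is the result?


Input: "aekfj", rotate left by 2
First 2 characters: "ae"
Remaining characters: "kfj"
Concatenate remaining + first: "kfj" + "ae" = "kfjae"

kfjae


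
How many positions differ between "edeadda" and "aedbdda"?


Comparing "edeadda" and "aedbdda" position by position:
  Position 0: 'e' vs 'a' => DIFFER
  Position 1: 'd' vs 'e' => DIFFER
  Position 2: 'e' vs 'd' => DIFFER
  Position 3: 'a' vs 'b' => DIFFER
  Position 4: 'd' vs 'd' => same
  Position 5: 'd' vs 'd' => same
  Position 6: 'a' vs 'a' => same
Positions that differ: 4

4


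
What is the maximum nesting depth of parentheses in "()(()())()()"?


Input: "()(()())()()"
Tracking depth:
  Position 0 '(': depth becomes 1
  Position 1 ')': depth becomes 0
  Position 2 '(': depth becomes 1
  Position 3 '(': depth becomes 2
  Position 4 ')': depth becomes 1
  Position 5 '(': depth becomes 2
  Position 6 ')': depth becomes 1
  Position 7 ')': depth becomes 0
  Position 8 '(': depth becomes 1
  Position 9 ')': depth becomes 0
  Position 10 '(': depth becomes 1
  Position 11 ')': depth becomes 0
Maximum depth reached: 2

2


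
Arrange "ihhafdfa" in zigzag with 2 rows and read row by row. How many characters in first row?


Zigzag "ihhafdfa" into 2 rows:
Placing characters:
  'i' => row 0
  'h' => row 1
  'h' => row 0
  'a' => row 1
  'f' => row 0
  'd' => row 1
  'f' => row 0
  'a' => row 1
Rows:
  Row 0: "ihff"
  Row 1: "hada"
First row length: 4

4


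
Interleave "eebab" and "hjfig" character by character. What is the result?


Interleaving "eebab" and "hjfig":
  Position 0: 'e' from first, 'h' from second => "eh"
  Position 1: 'e' from first, 'j' from second => "ej"
  Position 2: 'b' from first, 'f' from second => "bf"
  Position 3: 'a' from first, 'i' from second => "ai"
  Position 4: 'b' from first, 'g' from second => "bg"
Result: ehejbfaibg

ehejbfaibg


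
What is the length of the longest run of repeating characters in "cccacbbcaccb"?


Input: "cccacbbcaccb"
Scanning for longest run:
  Position 1 ('c'): continues run of 'c', length=2
  Position 2 ('c'): continues run of 'c', length=3
  Position 3 ('a'): new char, reset run to 1
  Position 4 ('c'): new char, reset run to 1
  Position 5 ('b'): new char, reset run to 1
  Position 6 ('b'): continues run of 'b', length=2
  Position 7 ('c'): new char, reset run to 1
  Position 8 ('a'): new char, reset run to 1
  Position 9 ('c'): new char, reset run to 1
  Position 10 ('c'): continues run of 'c', length=2
  Position 11 ('b'): new char, reset run to 1
Longest run: 'c' with length 3

3


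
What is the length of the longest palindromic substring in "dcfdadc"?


Input: "dcfdadc"
Checking substrings for palindromes:
  [3:6] "dad" (len 3) => palindrome
Longest palindromic substring: "dad" with length 3

3


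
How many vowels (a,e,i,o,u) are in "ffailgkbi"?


Input: ffailgkbi
Checking each character:
  'f' at position 0: consonant
  'f' at position 1: consonant
  'a' at position 2: vowel (running total: 1)
  'i' at position 3: vowel (running total: 2)
  'l' at position 4: consonant
  'g' at position 5: consonant
  'k' at position 6: consonant
  'b' at position 7: consonant
  'i' at position 8: vowel (running total: 3)
Total vowels: 3

3


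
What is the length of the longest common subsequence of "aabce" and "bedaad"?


LCS of "aabce" and "bedaad"
DP table:
           b    e    d    a    a    d
      0    0    0    0    0    0    0
  a   0    0    0    0    1    1    1
  a   0    0    0    0    1    2    2
  b   0    1    1    1    1    2    2
  c   0    1    1    1    1    2    2
  e   0    1    2    2    2    2    2
LCS length = dp[5][6] = 2

2


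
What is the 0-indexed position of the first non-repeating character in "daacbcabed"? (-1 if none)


Input: daacbcabed
Character frequencies:
  'a': 3
  'b': 2
  'c': 2
  'd': 2
  'e': 1
Scanning left to right for freq == 1:
  Position 0 ('d'): freq=2, skip
  Position 1 ('a'): freq=3, skip
  Position 2 ('a'): freq=3, skip
  Position 3 ('c'): freq=2, skip
  Position 4 ('b'): freq=2, skip
  Position 5 ('c'): freq=2, skip
  Position 6 ('a'): freq=3, skip
  Position 7 ('b'): freq=2, skip
  Position 8 ('e'): unique! => answer = 8

8


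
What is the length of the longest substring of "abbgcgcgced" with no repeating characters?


Input: "abbgcgcgced"
Sliding window (track last position of each char):
  Position 0 ('a'): window [0,0] length 1 -- new best
  Position 1 ('b'): window [0,1] length 2 -- new best
  Position 2 ('b'): repeat (last at 1), move window start to 2
  Position 2 ('b'): window [2,2] length 1
  Position 3 ('g'): window [2,3] length 2
  Position 4 ('c'): window [2,4] length 3 -- new best
  Position 5 ('g'): repeat (last at 3), move window start to 4
  Position 5 ('g'): window [4,5] length 2
  Position 6 ('c'): repeat (last at 4), move window start to 5
  Position 6 ('c'): window [5,6] length 2
  Position 7 ('g'): repeat (last at 5), move window start to 6
  Position 7 ('g'): window [6,7] length 2
  Position 8 ('c'): repeat (last at 6), move window start to 7
  Position 8 ('c'): window [7,8] length 2
  Position 9 ('e'): window [7,9] length 3
  Position 10 ('d'): window [7,10] length 4 -- new best
Longest substring with no repeats: "gced" with length 4

4


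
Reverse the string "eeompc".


Input: eeompc
Reading characters right to left:
  Position 5: 'c'
  Position 4: 'p'
  Position 3: 'm'
  Position 2: 'o'
  Position 1: 'e'
  Position 0: 'e'
Reversed: cpmoee

cpmoee


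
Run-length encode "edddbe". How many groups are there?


Input: edddbe
Scanning for consecutive runs:
  Group 1: 'e' x 1 (positions 0-0)
  Group 2: 'd' x 3 (positions 1-3)
  Group 3: 'b' x 1 (positions 4-4)
  Group 4: 'e' x 1 (positions 5-5)
Total groups: 4

4


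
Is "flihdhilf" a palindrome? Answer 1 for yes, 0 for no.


Input: flihdhilf
Reversed: flihdhilf
  Compare pos 0 ('f') with pos 8 ('f'): match
  Compare pos 1 ('l') with pos 7 ('l'): match
  Compare pos 2 ('i') with pos 6 ('i'): match
  Compare pos 3 ('h') with pos 5 ('h'): match
Result: palindrome

1


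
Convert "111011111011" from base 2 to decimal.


Input: "111011111011" in base 2
Positional expansion:
  Digit '1' (value 1) x 2^11 = 2048
  Digit '1' (value 1) x 2^10 = 1024
  Digit '1' (value 1) x 2^9 = 512
  Digit '0' (value 0) x 2^8 = 0
  Digit '1' (value 1) x 2^7 = 128
  Digit '1' (value 1) x 2^6 = 64
  Digit '1' (value 1) x 2^5 = 32
  Digit '1' (value 1) x 2^4 = 16
  Digit '1' (value 1) x 2^3 = 8
  Digit '0' (value 0) x 2^2 = 0
  Digit '1' (value 1) x 2^1 = 2
  Digit '1' (value 1) x 2^0 = 1
Sum = 3835

3835


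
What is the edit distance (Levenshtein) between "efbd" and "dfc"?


Computing edit distance: "efbd" -> "dfc"
DP table:
           d    f    c
      0    1    2    3
  e   1    1    2    3
  f   2    2    1    2
  b   3    3    2    2
  d   4    3    3    3
Edit distance = dp[4][3] = 3

3


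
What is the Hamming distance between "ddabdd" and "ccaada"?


Comparing "ddabdd" and "ccaada" position by position:
  Position 0: 'd' vs 'c' => differ
  Position 1: 'd' vs 'c' => differ
  Position 2: 'a' vs 'a' => same
  Position 3: 'b' vs 'a' => differ
  Position 4: 'd' vs 'd' => same
  Position 5: 'd' vs 'a' => differ
Total differences (Hamming distance): 4

4


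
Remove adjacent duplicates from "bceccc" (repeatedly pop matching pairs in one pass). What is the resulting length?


Input: bceccc
Stack-based adjacent duplicate removal:
  Read 'b': push. Stack: b
  Read 'c': push. Stack: bc
  Read 'e': push. Stack: bce
  Read 'c': push. Stack: bcec
  Read 'c': matches stack top 'c' => pop. Stack: bce
  Read 'c': push. Stack: bcec
Final stack: "bcec" (length 4)

4


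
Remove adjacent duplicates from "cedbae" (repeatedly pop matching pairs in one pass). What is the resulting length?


Input: cedbae
Stack-based adjacent duplicate removal:
  Read 'c': push. Stack: c
  Read 'e': push. Stack: ce
  Read 'd': push. Stack: ced
  Read 'b': push. Stack: cedb
  Read 'a': push. Stack: cedba
  Read 'e': push. Stack: cedbae
Final stack: "cedbae" (length 6)

6


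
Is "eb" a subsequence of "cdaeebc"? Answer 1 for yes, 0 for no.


Check if "eb" is a subsequence of "cdaeebc"
Greedy scan:
  Position 0 ('c'): no match needed
  Position 1 ('d'): no match needed
  Position 2 ('a'): no match needed
  Position 3 ('e'): matches sub[0] = 'e'
  Position 4 ('e'): no match needed
  Position 5 ('b'): matches sub[1] = 'b'
  Position 6 ('c'): no match needed
All 2 characters matched => is a subsequence

1


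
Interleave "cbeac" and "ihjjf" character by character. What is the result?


Interleaving "cbeac" and "ihjjf":
  Position 0: 'c' from first, 'i' from second => "ci"
  Position 1: 'b' from first, 'h' from second => "bh"
  Position 2: 'e' from first, 'j' from second => "ej"
  Position 3: 'a' from first, 'j' from second => "aj"
  Position 4: 'c' from first, 'f' from second => "cf"
Result: cibhejajcf

cibhejajcf


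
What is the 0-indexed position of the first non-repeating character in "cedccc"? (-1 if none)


Input: cedccc
Character frequencies:
  'c': 4
  'd': 1
  'e': 1
Scanning left to right for freq == 1:
  Position 0 ('c'): freq=4, skip
  Position 1 ('e'): unique! => answer = 1

1


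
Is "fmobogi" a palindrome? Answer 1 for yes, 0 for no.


Input: fmobogi
Reversed: igobomf
  Compare pos 0 ('f') with pos 6 ('i'): MISMATCH
  Compare pos 1 ('m') with pos 5 ('g'): MISMATCH
  Compare pos 2 ('o') with pos 4 ('o'): match
Result: not a palindrome

0


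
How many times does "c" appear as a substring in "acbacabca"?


Searching for "c" in "acbacabca"
Scanning each position:
  Position 0: "a" => no
  Position 1: "c" => MATCH
  Position 2: "b" => no
  Position 3: "a" => no
  Position 4: "c" => MATCH
  Position 5: "a" => no
  Position 6: "b" => no
  Position 7: "c" => MATCH
  Position 8: "a" => no
Total occurrences: 3

3


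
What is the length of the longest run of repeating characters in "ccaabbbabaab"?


Input: "ccaabbbabaab"
Scanning for longest run:
  Position 1 ('c'): continues run of 'c', length=2
  Position 2 ('a'): new char, reset run to 1
  Position 3 ('a'): continues run of 'a', length=2
  Position 4 ('b'): new char, reset run to 1
  Position 5 ('b'): continues run of 'b', length=2
  Position 6 ('b'): continues run of 'b', length=3
  Position 7 ('a'): new char, reset run to 1
  Position 8 ('b'): new char, reset run to 1
  Position 9 ('a'): new char, reset run to 1
  Position 10 ('a'): continues run of 'a', length=2
  Position 11 ('b'): new char, reset run to 1
Longest run: 'b' with length 3

3


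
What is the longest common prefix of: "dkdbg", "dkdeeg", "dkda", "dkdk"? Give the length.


Words: dkdbg, dkdeeg, dkda, dkdk
  Position 0: all 'd' => match
  Position 1: all 'k' => match
  Position 2: all 'd' => match
  Position 3: ('b', 'e', 'a', 'k') => mismatch, stop
LCP = "dkd" (length 3)

3


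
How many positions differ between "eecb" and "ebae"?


Comparing "eecb" and "ebae" position by position:
  Position 0: 'e' vs 'e' => same
  Position 1: 'e' vs 'b' => DIFFER
  Position 2: 'c' vs 'a' => DIFFER
  Position 3: 'b' vs 'e' => DIFFER
Positions that differ: 3

3


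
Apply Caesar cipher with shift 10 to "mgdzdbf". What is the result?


Caesar cipher: shift "mgdzdbf" by 10
  'm' (pos 12) + 10 = pos 22 = 'w'
  'g' (pos 6) + 10 = pos 16 = 'q'
  'd' (pos 3) + 10 = pos 13 = 'n'
  'z' (pos 25) + 10 = pos 9 = 'j'
  'd' (pos 3) + 10 = pos 13 = 'n'
  'b' (pos 1) + 10 = pos 11 = 'l'
  'f' (pos 5) + 10 = pos 15 = 'p'
Result: wqnjnlp

wqnjnlp


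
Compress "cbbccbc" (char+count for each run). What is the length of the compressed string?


Input: cbbccbc
Runs:
  'c' x 1 => "c1"
  'b' x 2 => "b2"
  'c' x 2 => "c2"
  'b' x 1 => "b1"
  'c' x 1 => "c1"
Compressed: "c1b2c2b1c1"
Compressed length: 10

10


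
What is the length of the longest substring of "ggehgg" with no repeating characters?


Input: "ggehgg"
Sliding window (track last position of each char):
  Position 0 ('g'): window [0,0] length 1 -- new best
  Position 1 ('g'): repeat (last at 0), move window start to 1
  Position 1 ('g'): window [1,1] length 1
  Position 2 ('e'): window [1,2] length 2 -- new best
  Position 3 ('h'): window [1,3] length 3 -- new best
  Position 4 ('g'): repeat (last at 1), move window start to 2
  Position 4 ('g'): window [2,4] length 3
  Position 5 ('g'): repeat (last at 4), move window start to 5
  Position 5 ('g'): window [5,5] length 1
Longest substring with no repeats: "geh" with length 3

3


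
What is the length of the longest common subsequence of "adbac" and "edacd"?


LCS of "adbac" and "edacd"
DP table:
           e    d    a    c    d
      0    0    0    0    0    0
  a   0    0    0    1    1    1
  d   0    0    1    1    1    2
  b   0    0    1    1    1    2
  a   0    0    1    2    2    2
  c   0    0    1    2    3    3
LCS length = dp[5][5] = 3

3


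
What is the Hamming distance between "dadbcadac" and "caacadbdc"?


Comparing "dadbcadac" and "caacadbdc" position by position:
  Position 0: 'd' vs 'c' => differ
  Position 1: 'a' vs 'a' => same
  Position 2: 'd' vs 'a' => differ
  Position 3: 'b' vs 'c' => differ
  Position 4: 'c' vs 'a' => differ
  Position 5: 'a' vs 'd' => differ
  Position 6: 'd' vs 'b' => differ
  Position 7: 'a' vs 'd' => differ
  Position 8: 'c' vs 'c' => same
Total differences (Hamming distance): 7

7


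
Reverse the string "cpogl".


Input: cpogl
Reading characters right to left:
  Position 4: 'l'
  Position 3: 'g'
  Position 2: 'o'
  Position 1: 'p'
  Position 0: 'c'
Reversed: lgopc

lgopc


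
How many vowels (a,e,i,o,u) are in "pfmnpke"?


Input: pfmnpke
Checking each character:
  'p' at position 0: consonant
  'f' at position 1: consonant
  'm' at position 2: consonant
  'n' at position 3: consonant
  'p' at position 4: consonant
  'k' at position 5: consonant
  'e' at position 6: vowel (running total: 1)
Total vowels: 1

1


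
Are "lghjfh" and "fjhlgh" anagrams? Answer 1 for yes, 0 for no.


Strings: "lghjfh", "fjhlgh"
Sorted first:  fghhjl
Sorted second: fghhjl
Sorted forms match => anagrams

1


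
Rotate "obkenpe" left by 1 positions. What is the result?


Input: "obkenpe", rotate left by 1
First 1 characters: "o"
Remaining characters: "bkenpe"
Concatenate remaining + first: "bkenpe" + "o" = "bkenpeo"

bkenpeo


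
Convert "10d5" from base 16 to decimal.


Input: "10d5" in base 16
Positional expansion:
  Digit '1' (value 1) x 16^3 = 4096
  Digit '0' (value 0) x 16^2 = 0
  Digit 'd' (value 13) x 16^1 = 208
  Digit '5' (value 5) x 16^0 = 5
Sum = 4309

4309


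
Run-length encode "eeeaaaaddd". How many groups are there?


Input: eeeaaaaddd
Scanning for consecutive runs:
  Group 1: 'e' x 3 (positions 0-2)
  Group 2: 'a' x 4 (positions 3-6)
  Group 3: 'd' x 3 (positions 7-9)
Total groups: 3

3


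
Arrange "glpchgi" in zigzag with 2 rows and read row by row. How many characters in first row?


Zigzag "glpchgi" into 2 rows:
Placing characters:
  'g' => row 0
  'l' => row 1
  'p' => row 0
  'c' => row 1
  'h' => row 0
  'g' => row 1
  'i' => row 0
Rows:
  Row 0: "gphi"
  Row 1: "lcg"
First row length: 4

4


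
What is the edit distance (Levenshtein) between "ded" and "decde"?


Computing edit distance: "ded" -> "decde"
DP table:
           d    e    c    d    e
      0    1    2    3    4    5
  d   1    0    1    2    3    4
  e   2    1    0    1    2    3
  d   3    2    1    1    1    2
Edit distance = dp[3][5] = 2

2


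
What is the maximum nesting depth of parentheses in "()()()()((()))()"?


Input: "()()()()((()))()"
Tracking depth:
  Position 0 '(': depth becomes 1
  Position 1 ')': depth becomes 0
  Position 2 '(': depth becomes 1
  Position 3 ')': depth becomes 0
  Position 4 '(': depth becomes 1
  Position 5 ')': depth becomes 0
  Position 6 '(': depth becomes 1
  Position 7 ')': depth becomes 0
  Position 8 '(': depth becomes 1
  Position 9 '(': depth becomes 2
  Position 10 '(': depth becomes 3
  Position 11 ')': depth becomes 2
  Position 12 ')': depth becomes 1
  Position 13 ')': depth becomes 0
  Position 14 '(': depth becomes 1
  Position 15 ')': depth becomes 0
Maximum depth reached: 3

3


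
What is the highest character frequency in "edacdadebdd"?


Input: edacdadebdd
Character counts:
  'a': 2
  'b': 1
  'c': 1
  'd': 5
  'e': 2
Maximum frequency: 5

5


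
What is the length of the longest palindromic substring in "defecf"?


Input: "defecf"
Checking substrings for palindromes:
  [1:4] "efe" (len 3) => palindrome
Longest palindromic substring: "efe" with length 3

3


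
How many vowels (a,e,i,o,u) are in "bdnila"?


Input: bdnila
Checking each character:
  'b' at position 0: consonant
  'd' at position 1: consonant
  'n' at position 2: consonant
  'i' at position 3: vowel (running total: 1)
  'l' at position 4: consonant
  'a' at position 5: vowel (running total: 2)
Total vowels: 2

2


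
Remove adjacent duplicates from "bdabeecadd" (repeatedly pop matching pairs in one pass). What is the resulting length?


Input: bdabeecadd
Stack-based adjacent duplicate removal:
  Read 'b': push. Stack: b
  Read 'd': push. Stack: bd
  Read 'a': push. Stack: bda
  Read 'b': push. Stack: bdab
  Read 'e': push. Stack: bdabe
  Read 'e': matches stack top 'e' => pop. Stack: bdab
  Read 'c': push. Stack: bdabc
  Read 'a': push. Stack: bdabca
  Read 'd': push. Stack: bdabcad
  Read 'd': matches stack top 'd' => pop. Stack: bdabca
Final stack: "bdabca" (length 6)

6


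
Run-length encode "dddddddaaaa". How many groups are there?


Input: dddddddaaaa
Scanning for consecutive runs:
  Group 1: 'd' x 7 (positions 0-6)
  Group 2: 'a' x 4 (positions 7-10)
Total groups: 2

2


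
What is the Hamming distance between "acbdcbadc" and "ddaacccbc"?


Comparing "acbdcbadc" and "ddaacccbc" position by position:
  Position 0: 'a' vs 'd' => differ
  Position 1: 'c' vs 'd' => differ
  Position 2: 'b' vs 'a' => differ
  Position 3: 'd' vs 'a' => differ
  Position 4: 'c' vs 'c' => same
  Position 5: 'b' vs 'c' => differ
  Position 6: 'a' vs 'c' => differ
  Position 7: 'd' vs 'b' => differ
  Position 8: 'c' vs 'c' => same
Total differences (Hamming distance): 7

7


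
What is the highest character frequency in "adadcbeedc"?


Input: adadcbeedc
Character counts:
  'a': 2
  'b': 1
  'c': 2
  'd': 3
  'e': 2
Maximum frequency: 3

3


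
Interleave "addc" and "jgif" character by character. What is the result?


Interleaving "addc" and "jgif":
  Position 0: 'a' from first, 'j' from second => "aj"
  Position 1: 'd' from first, 'g' from second => "dg"
  Position 2: 'd' from first, 'i' from second => "di"
  Position 3: 'c' from first, 'f' from second => "cf"
Result: ajdgdicf

ajdgdicf


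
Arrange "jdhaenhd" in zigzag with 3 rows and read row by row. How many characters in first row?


Zigzag "jdhaenhd" into 3 rows:
Placing characters:
  'j' => row 0
  'd' => row 1
  'h' => row 2
  'a' => row 1
  'e' => row 0
  'n' => row 1
  'h' => row 2
  'd' => row 1
Rows:
  Row 0: "je"
  Row 1: "dand"
  Row 2: "hh"
First row length: 2

2


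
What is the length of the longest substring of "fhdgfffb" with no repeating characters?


Input: "fhdgfffb"
Sliding window (track last position of each char):
  Position 0 ('f'): window [0,0] length 1 -- new best
  Position 1 ('h'): window [0,1] length 2 -- new best
  Position 2 ('d'): window [0,2] length 3 -- new best
  Position 3 ('g'): window [0,3] length 4 -- new best
  Position 4 ('f'): repeat (last at 0), move window start to 1
  Position 4 ('f'): window [1,4] length 4
  Position 5 ('f'): repeat (last at 4), move window start to 5
  Position 5 ('f'): window [5,5] length 1
  Position 6 ('f'): repeat (last at 5), move window start to 6
  Position 6 ('f'): window [6,6] length 1
  Position 7 ('b'): window [6,7] length 2
Longest substring with no repeats: "fhdg" with length 4

4


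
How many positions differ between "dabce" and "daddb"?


Comparing "dabce" and "daddb" position by position:
  Position 0: 'd' vs 'd' => same
  Position 1: 'a' vs 'a' => same
  Position 2: 'b' vs 'd' => DIFFER
  Position 3: 'c' vs 'd' => DIFFER
  Position 4: 'e' vs 'b' => DIFFER
Positions that differ: 3

3


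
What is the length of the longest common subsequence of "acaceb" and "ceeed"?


LCS of "acaceb" and "ceeed"
DP table:
           c    e    e    e    d
      0    0    0    0    0    0
  a   0    0    0    0    0    0
  c   0    1    1    1    1    1
  a   0    1    1    1    1    1
  c   0    1    1    1    1    1
  e   0    1    2    2    2    2
  b   0    1    2    2    2    2
LCS length = dp[6][5] = 2

2


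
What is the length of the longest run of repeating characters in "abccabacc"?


Input: "abccabacc"
Scanning for longest run:
  Position 1 ('b'): new char, reset run to 1
  Position 2 ('c'): new char, reset run to 1
  Position 3 ('c'): continues run of 'c', length=2
  Position 4 ('a'): new char, reset run to 1
  Position 5 ('b'): new char, reset run to 1
  Position 6 ('a'): new char, reset run to 1
  Position 7 ('c'): new char, reset run to 1
  Position 8 ('c'): continues run of 'c', length=2
Longest run: 'c' with length 2

2


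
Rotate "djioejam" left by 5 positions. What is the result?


Input: "djioejam", rotate left by 5
First 5 characters: "djioe"
Remaining characters: "jam"
Concatenate remaining + first: "jam" + "djioe" = "jamdjioe"

jamdjioe


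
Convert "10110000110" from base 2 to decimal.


Input: "10110000110" in base 2
Positional expansion:
  Digit '1' (value 1) x 2^10 = 1024
  Digit '0' (value 0) x 2^9 = 0
  Digit '1' (value 1) x 2^8 = 256
  Digit '1' (value 1) x 2^7 = 128
  Digit '0' (value 0) x 2^6 = 0
  Digit '0' (value 0) x 2^5 = 0
  Digit '0' (value 0) x 2^4 = 0
  Digit '0' (value 0) x 2^3 = 0
  Digit '1' (value 1) x 2^2 = 4
  Digit '1' (value 1) x 2^1 = 2
  Digit '0' (value 0) x 2^0 = 0
Sum = 1414

1414


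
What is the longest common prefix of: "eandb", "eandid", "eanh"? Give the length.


Words: eandb, eandid, eanh
  Position 0: all 'e' => match
  Position 1: all 'a' => match
  Position 2: all 'n' => match
  Position 3: ('d', 'd', 'h') => mismatch, stop
LCP = "ean" (length 3)

3


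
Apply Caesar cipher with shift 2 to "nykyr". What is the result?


Caesar cipher: shift "nykyr" by 2
  'n' (pos 13) + 2 = pos 15 = 'p'
  'y' (pos 24) + 2 = pos 0 = 'a'
  'k' (pos 10) + 2 = pos 12 = 'm'
  'y' (pos 24) + 2 = pos 0 = 'a'
  'r' (pos 17) + 2 = pos 19 = 't'
Result: pamat

pamat


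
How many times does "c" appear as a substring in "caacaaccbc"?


Searching for "c" in "caacaaccbc"
Scanning each position:
  Position 0: "c" => MATCH
  Position 1: "a" => no
  Position 2: "a" => no
  Position 3: "c" => MATCH
  Position 4: "a" => no
  Position 5: "a" => no
  Position 6: "c" => MATCH
  Position 7: "c" => MATCH
  Position 8: "b" => no
  Position 9: "c" => MATCH
Total occurrences: 5

5


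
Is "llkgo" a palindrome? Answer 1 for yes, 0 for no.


Input: llkgo
Reversed: ogkll
  Compare pos 0 ('l') with pos 4 ('o'): MISMATCH
  Compare pos 1 ('l') with pos 3 ('g'): MISMATCH
Result: not a palindrome

0


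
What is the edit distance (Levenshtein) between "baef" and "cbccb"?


Computing edit distance: "baef" -> "cbccb"
DP table:
           c    b    c    c    b
      0    1    2    3    4    5
  b   1    1    1    2    3    4
  a   2    2    2    2    3    4
  e   3    3    3    3    3    4
  f   4    4    4    4    4    4
Edit distance = dp[4][5] = 4

4


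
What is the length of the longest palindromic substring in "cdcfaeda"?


Input: "cdcfaeda"
Checking substrings for palindromes:
  [0:3] "cdc" (len 3) => palindrome
Longest palindromic substring: "cdc" with length 3

3


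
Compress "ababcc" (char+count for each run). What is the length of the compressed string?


Input: ababcc
Runs:
  'a' x 1 => "a1"
  'b' x 1 => "b1"
  'a' x 1 => "a1"
  'b' x 1 => "b1"
  'c' x 2 => "c2"
Compressed: "a1b1a1b1c2"
Compressed length: 10

10


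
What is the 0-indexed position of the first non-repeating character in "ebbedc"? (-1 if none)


Input: ebbedc
Character frequencies:
  'b': 2
  'c': 1
  'd': 1
  'e': 2
Scanning left to right for freq == 1:
  Position 0 ('e'): freq=2, skip
  Position 1 ('b'): freq=2, skip
  Position 2 ('b'): freq=2, skip
  Position 3 ('e'): freq=2, skip
  Position 4 ('d'): unique! => answer = 4

4


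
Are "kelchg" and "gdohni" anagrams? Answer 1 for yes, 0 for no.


Strings: "kelchg", "gdohni"
Sorted first:  ceghkl
Sorted second: dghino
Differ at position 0: 'c' vs 'd' => not anagrams

0


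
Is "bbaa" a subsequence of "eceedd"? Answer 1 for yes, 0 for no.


Check if "bbaa" is a subsequence of "eceedd"
Greedy scan:
  Position 0 ('e'): no match needed
  Position 1 ('c'): no match needed
  Position 2 ('e'): no match needed
  Position 3 ('e'): no match needed
  Position 4 ('d'): no match needed
  Position 5 ('d'): no match needed
Only matched 0/4 characters => not a subsequence

0


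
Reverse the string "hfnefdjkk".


Input: hfnefdjkk
Reading characters right to left:
  Position 8: 'k'
  Position 7: 'k'
  Position 6: 'j'
  Position 5: 'd'
  Position 4: 'f'
  Position 3: 'e'
  Position 2: 'n'
  Position 1: 'f'
  Position 0: 'h'
Reversed: kkjdfenfh

kkjdfenfh


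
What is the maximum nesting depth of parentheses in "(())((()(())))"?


Input: "(())((()(())))"
Tracking depth:
  Position 0 '(': depth becomes 1
  Position 1 '(': depth becomes 2
  Position 2 ')': depth becomes 1
  Position 3 ')': depth becomes 0
  Position 4 '(': depth becomes 1
  Position 5 '(': depth becomes 2
  Position 6 '(': depth becomes 3
  Position 7 ')': depth becomes 2
  Position 8 '(': depth becomes 3
  Position 9 '(': depth becomes 4
  Position 10 ')': depth becomes 3
  Position 11 ')': depth becomes 2
  Position 12 ')': depth becomes 1
  Position 13 ')': depth becomes 0
Maximum depth reached: 4

4


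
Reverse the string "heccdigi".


Input: heccdigi
Reading characters right to left:
  Position 7: 'i'
  Position 6: 'g'
  Position 5: 'i'
  Position 4: 'd'
  Position 3: 'c'
  Position 2: 'c'
  Position 1: 'e'
  Position 0: 'h'
Reversed: igidcceh

igidcceh


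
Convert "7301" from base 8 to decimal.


Input: "7301" in base 8
Positional expansion:
  Digit '7' (value 7) x 8^3 = 3584
  Digit '3' (value 3) x 8^2 = 192
  Digit '0' (value 0) x 8^1 = 0
  Digit '1' (value 1) x 8^0 = 1
Sum = 3777

3777


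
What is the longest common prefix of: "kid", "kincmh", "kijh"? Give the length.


Words: kid, kincmh, kijh
  Position 0: all 'k' => match
  Position 1: all 'i' => match
  Position 2: ('d', 'n', 'j') => mismatch, stop
LCP = "ki" (length 2)

2


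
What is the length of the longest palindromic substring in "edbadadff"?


Input: "edbadadff"
Checking substrings for palindromes:
  [3:6] "ada" (len 3) => palindrome
  [4:7] "dad" (len 3) => palindrome
  [7:9] "ff" (len 2) => palindrome
Longest palindromic substring: "ada" with length 3

3


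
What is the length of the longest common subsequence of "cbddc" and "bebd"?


LCS of "cbddc" and "bebd"
DP table:
           b    e    b    d
      0    0    0    0    0
  c   0    0    0    0    0
  b   0    1    1    1    1
  d   0    1    1    1    2
  d   0    1    1    1    2
  c   0    1    1    1    2
LCS length = dp[5][4] = 2

2


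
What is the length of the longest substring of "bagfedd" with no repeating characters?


Input: "bagfedd"
Sliding window (track last position of each char):
  Position 0 ('b'): window [0,0] length 1 -- new best
  Position 1 ('a'): window [0,1] length 2 -- new best
  Position 2 ('g'): window [0,2] length 3 -- new best
  Position 3 ('f'): window [0,3] length 4 -- new best
  Position 4 ('e'): window [0,4] length 5 -- new best
  Position 5 ('d'): window [0,5] length 6 -- new best
  Position 6 ('d'): repeat (last at 5), move window start to 6
  Position 6 ('d'): window [6,6] length 1
Longest substring with no repeats: "bagfed" with length 6

6


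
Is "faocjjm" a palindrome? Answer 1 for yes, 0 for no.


Input: faocjjm
Reversed: mjjcoaf
  Compare pos 0 ('f') with pos 6 ('m'): MISMATCH
  Compare pos 1 ('a') with pos 5 ('j'): MISMATCH
  Compare pos 2 ('o') with pos 4 ('j'): MISMATCH
Result: not a palindrome

0


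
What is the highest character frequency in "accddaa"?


Input: accddaa
Character counts:
  'a': 3
  'c': 2
  'd': 2
Maximum frequency: 3

3


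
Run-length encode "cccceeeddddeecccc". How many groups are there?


Input: cccceeeddddeecccc
Scanning for consecutive runs:
  Group 1: 'c' x 4 (positions 0-3)
  Group 2: 'e' x 3 (positions 4-6)
  Group 3: 'd' x 4 (positions 7-10)
  Group 4: 'e' x 2 (positions 11-12)
  Group 5: 'c' x 4 (positions 13-16)
Total groups: 5

5


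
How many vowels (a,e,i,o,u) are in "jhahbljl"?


Input: jhahbljl
Checking each character:
  'j' at position 0: consonant
  'h' at position 1: consonant
  'a' at position 2: vowel (running total: 1)
  'h' at position 3: consonant
  'b' at position 4: consonant
  'l' at position 5: consonant
  'j' at position 6: consonant
  'l' at position 7: consonant
Total vowels: 1

1


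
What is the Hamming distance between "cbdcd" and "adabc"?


Comparing "cbdcd" and "adabc" position by position:
  Position 0: 'c' vs 'a' => differ
  Position 1: 'b' vs 'd' => differ
  Position 2: 'd' vs 'a' => differ
  Position 3: 'c' vs 'b' => differ
  Position 4: 'd' vs 'c' => differ
Total differences (Hamming distance): 5

5


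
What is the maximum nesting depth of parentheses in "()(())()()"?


Input: "()(())()()"
Tracking depth:
  Position 0 '(': depth becomes 1
  Position 1 ')': depth becomes 0
  Position 2 '(': depth becomes 1
  Position 3 '(': depth becomes 2
  Position 4 ')': depth becomes 1
  Position 5 ')': depth becomes 0
  Position 6 '(': depth becomes 1
  Position 7 ')': depth becomes 0
  Position 8 '(': depth becomes 1
  Position 9 ')': depth becomes 0
Maximum depth reached: 2

2


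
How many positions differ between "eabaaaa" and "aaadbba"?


Comparing "eabaaaa" and "aaadbba" position by position:
  Position 0: 'e' vs 'a' => DIFFER
  Position 1: 'a' vs 'a' => same
  Position 2: 'b' vs 'a' => DIFFER
  Position 3: 'a' vs 'd' => DIFFER
  Position 4: 'a' vs 'b' => DIFFER
  Position 5: 'a' vs 'b' => DIFFER
  Position 6: 'a' vs 'a' => same
Positions that differ: 5

5


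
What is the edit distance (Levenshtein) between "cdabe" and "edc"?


Computing edit distance: "cdabe" -> "edc"
DP table:
           e    d    c
      0    1    2    3
  c   1    1    2    2
  d   2    2    1    2
  a   3    3    2    2
  b   4    4    3    3
  e   5    4    4    4
Edit distance = dp[5][3] = 4

4


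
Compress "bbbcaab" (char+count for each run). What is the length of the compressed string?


Input: bbbcaab
Runs:
  'b' x 3 => "b3"
  'c' x 1 => "c1"
  'a' x 2 => "a2"
  'b' x 1 => "b1"
Compressed: "b3c1a2b1"
Compressed length: 8

8


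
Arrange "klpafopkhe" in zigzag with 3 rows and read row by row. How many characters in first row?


Zigzag "klpafopkhe" into 3 rows:
Placing characters:
  'k' => row 0
  'l' => row 1
  'p' => row 2
  'a' => row 1
  'f' => row 0
  'o' => row 1
  'p' => row 2
  'k' => row 1
  'h' => row 0
  'e' => row 1
Rows:
  Row 0: "kfh"
  Row 1: "laoke"
  Row 2: "pp"
First row length: 3

3


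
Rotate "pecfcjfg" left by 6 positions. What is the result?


Input: "pecfcjfg", rotate left by 6
First 6 characters: "pecfcj"
Remaining characters: "fg"
Concatenate remaining + first: "fg" + "pecfcj" = "fgpecfcj"

fgpecfcj


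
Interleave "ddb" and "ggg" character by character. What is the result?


Interleaving "ddb" and "ggg":
  Position 0: 'd' from first, 'g' from second => "dg"
  Position 1: 'd' from first, 'g' from second => "dg"
  Position 2: 'b' from first, 'g' from second => "bg"
Result: dgdgbg

dgdgbg


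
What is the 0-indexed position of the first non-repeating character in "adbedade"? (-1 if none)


Input: adbedade
Character frequencies:
  'a': 2
  'b': 1
  'd': 3
  'e': 2
Scanning left to right for freq == 1:
  Position 0 ('a'): freq=2, skip
  Position 1 ('d'): freq=3, skip
  Position 2 ('b'): unique! => answer = 2

2


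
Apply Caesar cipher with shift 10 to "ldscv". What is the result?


Caesar cipher: shift "ldscv" by 10
  'l' (pos 11) + 10 = pos 21 = 'v'
  'd' (pos 3) + 10 = pos 13 = 'n'
  's' (pos 18) + 10 = pos 2 = 'c'
  'c' (pos 2) + 10 = pos 12 = 'm'
  'v' (pos 21) + 10 = pos 5 = 'f'
Result: vncmf

vncmf


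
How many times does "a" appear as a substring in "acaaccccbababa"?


Searching for "a" in "acaaccccbababa"
Scanning each position:
  Position 0: "a" => MATCH
  Position 1: "c" => no
  Position 2: "a" => MATCH
  Position 3: "a" => MATCH
  Position 4: "c" => no
  Position 5: "c" => no
  Position 6: "c" => no
  Position 7: "c" => no
  Position 8: "b" => no
  Position 9: "a" => MATCH
  Position 10: "b" => no
  Position 11: "a" => MATCH
  Position 12: "b" => no
  Position 13: "a" => MATCH
Total occurrences: 6

6


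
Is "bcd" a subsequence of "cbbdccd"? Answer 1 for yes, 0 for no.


Check if "bcd" is a subsequence of "cbbdccd"
Greedy scan:
  Position 0 ('c'): no match needed
  Position 1 ('b'): matches sub[0] = 'b'
  Position 2 ('b'): no match needed
  Position 3 ('d'): no match needed
  Position 4 ('c'): matches sub[1] = 'c'
  Position 5 ('c'): no match needed
  Position 6 ('d'): matches sub[2] = 'd'
All 3 characters matched => is a subsequence

1


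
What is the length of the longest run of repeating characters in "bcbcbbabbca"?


Input: "bcbcbbabbca"
Scanning for longest run:
  Position 1 ('c'): new char, reset run to 1
  Position 2 ('b'): new char, reset run to 1
  Position 3 ('c'): new char, reset run to 1
  Position 4 ('b'): new char, reset run to 1
  Position 5 ('b'): continues run of 'b', length=2
  Position 6 ('a'): new char, reset run to 1
  Position 7 ('b'): new char, reset run to 1
  Position 8 ('b'): continues run of 'b', length=2
  Position 9 ('c'): new char, reset run to 1
  Position 10 ('a'): new char, reset run to 1
Longest run: 'b' with length 2

2


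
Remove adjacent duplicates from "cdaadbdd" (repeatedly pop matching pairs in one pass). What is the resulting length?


Input: cdaadbdd
Stack-based adjacent duplicate removal:
  Read 'c': push. Stack: c
  Read 'd': push. Stack: cd
  Read 'a': push. Stack: cda
  Read 'a': matches stack top 'a' => pop. Stack: cd
  Read 'd': matches stack top 'd' => pop. Stack: c
  Read 'b': push. Stack: cb
  Read 'd': push. Stack: cbd
  Read 'd': matches stack top 'd' => pop. Stack: cb
Final stack: "cb" (length 2)

2


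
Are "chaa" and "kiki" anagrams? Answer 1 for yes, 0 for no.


Strings: "chaa", "kiki"
Sorted first:  aach
Sorted second: iikk
Differ at position 0: 'a' vs 'i' => not anagrams

0


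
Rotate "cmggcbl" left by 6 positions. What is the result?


Input: "cmggcbl", rotate left by 6
First 6 characters: "cmggcb"
Remaining characters: "l"
Concatenate remaining + first: "l" + "cmggcb" = "lcmggcb"

lcmggcb


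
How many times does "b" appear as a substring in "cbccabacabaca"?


Searching for "b" in "cbccabacabaca"
Scanning each position:
  Position 0: "c" => no
  Position 1: "b" => MATCH
  Position 2: "c" => no
  Position 3: "c" => no
  Position 4: "a" => no
  Position 5: "b" => MATCH
  Position 6: "a" => no
  Position 7: "c" => no
  Position 8: "a" => no
  Position 9: "b" => MATCH
  Position 10: "a" => no
  Position 11: "c" => no
  Position 12: "a" => no
Total occurrences: 3

3


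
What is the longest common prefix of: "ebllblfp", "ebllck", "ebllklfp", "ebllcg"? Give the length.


Words: ebllblfp, ebllck, ebllklfp, ebllcg
  Position 0: all 'e' => match
  Position 1: all 'b' => match
  Position 2: all 'l' => match
  Position 3: all 'l' => match
  Position 4: ('b', 'c', 'k', 'c') => mismatch, stop
LCP = "ebll" (length 4)

4


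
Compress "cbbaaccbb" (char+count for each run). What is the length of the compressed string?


Input: cbbaaccbb
Runs:
  'c' x 1 => "c1"
  'b' x 2 => "b2"
  'a' x 2 => "a2"
  'c' x 2 => "c2"
  'b' x 2 => "b2"
Compressed: "c1b2a2c2b2"
Compressed length: 10

10


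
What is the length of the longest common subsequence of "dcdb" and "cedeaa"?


LCS of "dcdb" and "cedeaa"
DP table:
           c    e    d    e    a    a
      0    0    0    0    0    0    0
  d   0    0    0    1    1    1    1
  c   0    1    1    1    1    1    1
  d   0    1    1    2    2    2    2
  b   0    1    1    2    2    2    2
LCS length = dp[4][6] = 2

2


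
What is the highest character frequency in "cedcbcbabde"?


Input: cedcbcbabde
Character counts:
  'a': 1
  'b': 3
  'c': 3
  'd': 2
  'e': 2
Maximum frequency: 3

3


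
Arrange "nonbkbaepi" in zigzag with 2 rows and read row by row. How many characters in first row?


Zigzag "nonbkbaepi" into 2 rows:
Placing characters:
  'n' => row 0
  'o' => row 1
  'n' => row 0
  'b' => row 1
  'k' => row 0
  'b' => row 1
  'a' => row 0
  'e' => row 1
  'p' => row 0
  'i' => row 1
Rows:
  Row 0: "nnkap"
  Row 1: "obbei"
First row length: 5

5


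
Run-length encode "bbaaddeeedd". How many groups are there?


Input: bbaaddeeedd
Scanning for consecutive runs:
  Group 1: 'b' x 2 (positions 0-1)
  Group 2: 'a' x 2 (positions 2-3)
  Group 3: 'd' x 2 (positions 4-5)
  Group 4: 'e' x 3 (positions 6-8)
  Group 5: 'd' x 2 (positions 9-10)
Total groups: 5

5


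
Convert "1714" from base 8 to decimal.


Input: "1714" in base 8
Positional expansion:
  Digit '1' (value 1) x 8^3 = 512
  Digit '7' (value 7) x 8^2 = 448
  Digit '1' (value 1) x 8^1 = 8
  Digit '4' (value 4) x 8^0 = 4
Sum = 972

972


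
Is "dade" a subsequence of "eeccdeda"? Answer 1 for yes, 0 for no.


Check if "dade" is a subsequence of "eeccdeda"
Greedy scan:
  Position 0 ('e'): no match needed
  Position 1 ('e'): no match needed
  Position 2 ('c'): no match needed
  Position 3 ('c'): no match needed
  Position 4 ('d'): matches sub[0] = 'd'
  Position 5 ('e'): no match needed
  Position 6 ('d'): no match needed
  Position 7 ('a'): matches sub[1] = 'a'
Only matched 2/4 characters => not a subsequence

0
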